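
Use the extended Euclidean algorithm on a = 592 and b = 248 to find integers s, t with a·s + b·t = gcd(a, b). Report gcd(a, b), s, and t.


Euclidean algorithm on (592, 248) — divide until remainder is 0:
  592 = 2 · 248 + 96
  248 = 2 · 96 + 56
  96 = 1 · 56 + 40
  56 = 1 · 40 + 16
  40 = 2 · 16 + 8
  16 = 2 · 8 + 0
gcd(592, 248) = 8.
Track Bezout coefficients alongside the remainders: start with r₀ = 592 = a·1 + b·0 (s = 1, t = 0) and r₁ = 248 = a·0 + b·1 (s = 0, t = 1); each new remainder r_{k+1} = r_{k-1} − q_k·r_k inherits s_{k+1} = s_{k-1} − q_k·s_k, t_{k+1} = t_{k-1} − q_k·t_k, so r_k = a·s_k + b·t_k at every step:
  q = 2: r = 96, s = 1 − 2·0 = 1, t = 0 − 2·1 = -2  (check: 592·1 + 248·(-2) = 96)
  q = 2: r = 56, s = 0 − 2·1 = -2, t = 1 − 2·(-2) = 5  (check: 592·(-2) + 248·5 = 56)
  q = 1: r = 40, s = 1 − 1·(-2) = 3, t = -2 − 1·5 = -7  (check: 592·3 + 248·(-7) = 40)
  q = 1: r = 16, s = -2 − 1·3 = -5, t = 5 − 1·(-7) = 12  (check: 592·(-5) + 248·12 = 16)
  q = 2: r = 8, s = 3 − 2·(-5) = 13, t = -7 − 2·12 = -31  (check: 592·13 + 248·(-31) = 8)
The row with r = 8 (the gcd) gives the Bezout coefficients s = 13, t = -31.
Result: 592 · (13) + 248 · (-31) = 8.

gcd(592, 248) = 8; s = 13, t = -31 (check: 592·13 + 248·(-31) = 8).


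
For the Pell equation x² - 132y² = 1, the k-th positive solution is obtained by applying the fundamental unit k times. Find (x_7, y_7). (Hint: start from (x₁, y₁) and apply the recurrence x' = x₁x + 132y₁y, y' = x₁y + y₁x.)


Step 1: Find the fundamental solution (x₁, y₁) of x² - 132y² = 1.
  Expand √132 as a continued fraction. a₀ = ⌊√132⌋ = 11; iterate m_{k+1} = d_k·a_k − m_k, d_{k+1} = (132 − m_{k+1}²)/d_k, a_{k+1} = ⌊(a₀ + m_{k+1})/d_{k+1}⌋ (starting m₀ = 0, d₀ = 1), with convergents p_k = a_k·p_{k-1} + p_{k-2}, q_k = a_k·q_{k-1} + q_{k-2} (p₋₁ = 1, q₋₁ = 0):
  k = 0: a₀ = 11; p₀/q₀ = 11/1; p₀² − 132·q₀² = 121 − 132 = -11.
  k = 1: m = 11, d = 11, a = ⌊(11 + 11)/11⌋ = 2; p/q = (2·11 + 1)/(2·1 + 0) = 23/2; p² − 132·q² = 529 − 528 = 1.
  The first convergent with p² − 132·q² = 1 gives the fundamental solution (x₁, y₁) = (23, 2).
Step 2: Apply the recurrence (x_{n+1}, y_{n+1}) = (x₁x_n + 132y₁y_n, x₁y_n + y₁x_n) repeatedly.
  From (x_1, y_1) = (23, 2): x_2 = 23·23 + 132·2·2 = 1057; y_2 = 23·2 + 2·23 = 92.
  From (x_2, y_2) = (1057, 92): x_3 = 23·1057 + 132·2·92 = 48599; y_3 = 23·92 + 2·1057 = 4230.
  From (x_3, y_3) = (48599, 4230): x_4 = 23·48599 + 132·2·4230 = 2234497; y_4 = 23·4230 + 2·48599 = 194488.
  From (x_4, y_4) = (2234497, 194488): x_5 = 23·2234497 + 132·2·194488 = 102738263; y_5 = 23·194488 + 2·2234497 = 8942218.
  From (x_5, y_5) = (102738263, 8942218): x_6 = 23·102738263 + 132·2·8942218 = 4723725601; y_6 = 23·8942218 + 2·102738263 = 411147540.
  From (x_6, y_6) = (4723725601, 411147540): x_7 = 23·4723725601 + 132·2·411147540 = 217188639383; y_7 = 23·411147540 + 2·4723725601 = 18903844622.
Step 3: Verify x_7² - 132·y_7² = 47170905077038818620689 - 47170905077038818620688 = 1 (should be 1). ✓

(x_1, y_1) = (23, 2); (x_7, y_7) = (217188639383, 18903844622).


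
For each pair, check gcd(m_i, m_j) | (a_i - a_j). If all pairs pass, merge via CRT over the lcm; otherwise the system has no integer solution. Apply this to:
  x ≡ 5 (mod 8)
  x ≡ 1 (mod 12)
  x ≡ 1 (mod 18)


Moduli 8, 12, 18 are not pairwise coprime, so CRT works modulo lcm(m_i) when all pairwise compatibility conditions hold.
Pairwise compatibility: gcd(m_i, m_j) must divide a_i - a_j for every pair.
Merge one congruence at a time:
  Start: x ≡ 5 (mod 8).
  Combine with x ≡ 1 (mod 12): gcd(8, 12) = 4; 1 - 5 = -4, which IS divisible by 4, so compatible.
    Write x = 5 + 8·t and substitute into x ≡ 1 (mod 12): 8·t ≡ 1 − 5 = -4 (mod 12).
    Divide the congruence (and modulus) by g = 4: 2·t ≡ -1 (mod 3).
    Reduce coefficients mod 3: 2·t ≡ 2 (mod 3).
    The inverse of 2 mod 3 is 2 (since 2·2 = 4 = 1·3 + 1), so t ≡ 2·2 = 4 ≡ 1 (mod 3).
    Then x = 5 + 8·1 = 13, valid modulo lcm(8, 12) = 24: x ≡ 13 (mod 24).
  Combine with x ≡ 1 (mod 18): gcd(24, 18) = 6; 1 - 13 = -12, which IS divisible by 6, so compatible.
    Write x = 13 + 24·t and substitute into x ≡ 1 (mod 18): 24·t ≡ 1 − 13 = -12 (mod 18).
    Divide the congruence (and modulus) by g = 6: 4·t ≡ -2 (mod 3).
    Reduce coefficients mod 3: 1·t ≡ 1 (mod 3).
    So t ≡ 1 (mod 3).
    Then x = 13 + 24·1 = 37, valid modulo lcm(24, 18) = 72: x ≡ 37 (mod 72).
Verify: 37 mod 8 = 5, 37 mod 12 = 1, 37 mod 18 = 1.

x ≡ 37 (mod 72).


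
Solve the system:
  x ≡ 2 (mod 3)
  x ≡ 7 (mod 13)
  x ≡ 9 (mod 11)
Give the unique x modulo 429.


Moduli 3, 13, 11 are pairwise coprime; by CRT there is a unique solution modulo M = 3 · 13 · 11 = 429.
Solve pairwise, accumulating the modulus:
  Start with x ≡ 2 (mod 3).
  Combine with x ≡ 7 (mod 13): since gcd(3, 13) = 1, we get a unique residue mod 39.
    Write x = 2 + 3·t and substitute into x ≡ 7 (mod 13): 3·t ≡ 7 − 2 = 5 (mod 13).
    The inverse of 3 mod 13 is 9 (since 3·9 = 27 = 2·13 + 1), so t ≡ 9·5 = 45 ≡ 6 (mod 13).
    Then x = 2 + 3·6 = 20, valid modulo lcm(3, 13) = 39: x ≡ 20 (mod 39).
  Combine with x ≡ 9 (mod 11): since gcd(39, 11) = 1, we get a unique residue mod 429.
    Write x = 20 + 39·t and substitute into x ≡ 9 (mod 11): 39·t ≡ 9 − 20 = -11 (mod 11).
    Reduce coefficients mod 11: 6·t ≡ 0 (mod 11).
    The inverse of 6 mod 11 is 2 (since 6·2 = 12 = 1·11 + 1), so t ≡ 2·0 = 0 ≡ 0 (mod 11).
    Then x = 20 + 39·0 = 20, valid modulo lcm(39, 11) = 429: x ≡ 20 (mod 429).
Verify: 20 mod 3 = 2 ✓, 20 mod 13 = 7 ✓, 20 mod 11 = 9 ✓.

x ≡ 20 (mod 429).


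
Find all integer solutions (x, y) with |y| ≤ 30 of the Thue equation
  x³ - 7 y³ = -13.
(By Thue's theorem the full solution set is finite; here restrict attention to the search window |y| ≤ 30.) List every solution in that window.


The equation is x³ - 7y³ = -13. For fixed y, x³ = 7·y³ − 13, so a solution requires the RHS to be a perfect cube.
Strategy: iterate y from -30 to 30, compute RHS = 7·y³ − 13, and check whether it is a (positive or negative) perfect cube.
Check small values of y:
  y = 0: RHS = -13 is not a perfect cube.
  y = 1: RHS = -6 is not a perfect cube.
  y = -1: RHS = -20 is not a perfect cube.
  y = 2: RHS = 43 is not a perfect cube.
  y = -2: RHS = -69 is not a perfect cube.
  y = 3: RHS = 176 is not a perfect cube.
  y = -3: RHS = -202 is not a perfect cube.
Continuing the search up to |y| = 30 finds no solutions either.
No (x, y) in the scanned range satisfies the equation.

No integer solutions with |y| ≤ 30.


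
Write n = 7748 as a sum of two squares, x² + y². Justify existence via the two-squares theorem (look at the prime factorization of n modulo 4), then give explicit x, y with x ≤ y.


Step 1: Factor n = 7748 = 2^2 · 13 · 149.
Step 2: Check the mod-4 condition on each prime factor: 2 = 2 (special); 13 ≡ 1 (mod 4), exponent 1; 149 ≡ 1 (mod 4), exponent 1.
All primes ≡ 3 (mod 4) appear to even exponent (or don't appear), so by the two-squares theorem n IS expressible as a sum of two squares.
Step 3: Build a representation. Group n = k² · m with k = 2 and m = 13 · 149 = 1937 (a product of primes ≡ 1 (mod 4)); a representation of m scales to one of n via (k·x)² + (k·y)² = k²(x² + y²). Each prime p ≡ 1 (mod 4) is itself a sum of two squares; find a² by testing p − a² for a perfect square:
  13: 13 − 1² = 12, 13 − 2² = 9 = 3² ⇒ 13 = 2² + 3².
  149: 149 − 1² = 148, 149 − 2² = 145, 149 − 3² = 140, 149 − 4² = 133, 149 − 5² = 124, 149 − 6² = 113, 149 − 7² = 100 = 10² ⇒ 149 = 7² + 10².
  Combine using the Brahmagupta–Fibonacci identity (a² + b²)(c² + d²) = (ac − bd)² + (ad + bc)² = (ac + bd)² + (ad − bc)²:
  13 · 149 = 1937: from (2² + 3²)(7² + 10²), take (2·7 − 3·10, 2·10 + 3·7) = (14 − 30, 20 + 21) = (-16, 41); dropping signs (only squares matter) gives (16, 41); check 16² + 41² = 256 + 1681 = 1937 ✓.
  Scale by k = 2: (2·16, 2·41) = (32, 82).
Step 4: Order so x ≤ y and verify: 32² + 82² = 1024 + 6724 = 7748 = n. ✓

n = 7748 = 32² + 82² (one valid representation with x ≤ y).


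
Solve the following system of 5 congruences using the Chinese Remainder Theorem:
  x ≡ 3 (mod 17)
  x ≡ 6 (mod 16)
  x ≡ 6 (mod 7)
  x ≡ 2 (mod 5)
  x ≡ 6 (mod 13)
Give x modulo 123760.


Product of moduli M = 17 · 16 · 7 · 5 · 13 = 123760.
Merge one congruence at a time:
  Start: x ≡ 3 (mod 17).
  Combine with x ≡ 6 (mod 16); new modulus lcm = 272.
    Write x = 3 + 17·t and substitute into x ≡ 6 (mod 16): 17·t ≡ 6 − 3 = 3 (mod 16).
    Reduce coefficients mod 16: 1·t ≡ 3 (mod 16).
    So t ≡ 3 (mod 16).
    Then x = 3 + 17·3 = 54, valid modulo lcm(17, 16) = 272: x ≡ 54 (mod 272).
  Combine with x ≡ 6 (mod 7); new modulus lcm = 1904.
    Write x = 54 + 272·t and substitute into x ≡ 6 (mod 7): 272·t ≡ 6 − 54 = -48 (mod 7).
    Reduce coefficients mod 7: 6·t ≡ 1 (mod 7).
    The inverse of 6 mod 7 is 6 (since 6·6 = 36 = 5·7 + 1), so t ≡ 6·1 = 6 ≡ 6 (mod 7).
    Then x = 54 + 272·6 = 1686, valid modulo lcm(272, 7) = 1904: x ≡ 1686 (mod 1904).
  Combine with x ≡ 2 (mod 5); new modulus lcm = 9520.
    Write x = 1686 + 1904·t and substitute into x ≡ 2 (mod 5): 1904·t ≡ 2 − 1686 = -1684 (mod 5).
    Reduce coefficients mod 5: 4·t ≡ 1 (mod 5).
    The inverse of 4 mod 5 is 4 (since 4·4 = 16 = 3·5 + 1), so t ≡ 4·1 = 4 ≡ 4 (mod 5).
    Then x = 1686 + 1904·4 = 9302, valid modulo lcm(1904, 5) = 9520: x ≡ 9302 (mod 9520).
  Combine with x ≡ 6 (mod 13); new modulus lcm = 123760.
    Write x = 9302 + 9520·t and substitute into x ≡ 6 (mod 13): 9520·t ≡ 6 − 9302 = -9296 (mod 13).
    Reduce coefficients mod 13: 4·t ≡ 12 (mod 13).
    The inverse of 4 mod 13 is 10 (since 4·10 = 40 = 3·13 + 1), so t ≡ 10·12 = 120 ≡ 3 (mod 13).
    Then x = 9302 + 9520·3 = 37862, valid modulo lcm(9520, 13) = 123760: x ≡ 37862 (mod 123760).
Verify against each original: 37862 mod 17 = 3, 37862 mod 16 = 6, 37862 mod 7 = 6, 37862 mod 5 = 2, 37862 mod 13 = 6.

x ≡ 37862 (mod 123760).


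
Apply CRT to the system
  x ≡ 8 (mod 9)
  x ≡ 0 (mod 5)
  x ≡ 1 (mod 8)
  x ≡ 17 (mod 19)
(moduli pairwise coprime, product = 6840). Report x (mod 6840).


Product of moduli M = 9 · 5 · 8 · 19 = 6840.
Merge one congruence at a time:
  Start: x ≡ 8 (mod 9).
  Combine with x ≡ 0 (mod 5); new modulus lcm = 45.
    Write x = 8 + 9·t and substitute into x ≡ 0 (mod 5): 9·t ≡ 0 − 8 = -8 (mod 5).
    Reduce coefficients mod 5: 4·t ≡ 2 (mod 5).
    The inverse of 4 mod 5 is 4 (since 4·4 = 16 = 3·5 + 1), so t ≡ 4·2 = 8 ≡ 3 (mod 5).
    Then x = 8 + 9·3 = 35, valid modulo lcm(9, 5) = 45: x ≡ 35 (mod 45).
  Combine with x ≡ 1 (mod 8); new modulus lcm = 360.
    Write x = 35 + 45·t and substitute into x ≡ 1 (mod 8): 45·t ≡ 1 − 35 = -34 (mod 8).
    Reduce coefficients mod 8: 5·t ≡ 6 (mod 8).
    The inverse of 5 mod 8 is 5 (since 5·5 = 25 = 3·8 + 1), so t ≡ 5·6 = 30 ≡ 6 (mod 8).
    Then x = 35 + 45·6 = 305, valid modulo lcm(45, 8) = 360: x ≡ 305 (mod 360).
  Combine with x ≡ 17 (mod 19); new modulus lcm = 6840.
    Write x = 305 + 360·t and substitute into x ≡ 17 (mod 19): 360·t ≡ 17 − 305 = -288 (mod 19).
    Reduce coefficients mod 19: 18·t ≡ 16 (mod 19).
    The inverse of 18 mod 19 is 18 (since 18·18 = 324 = 17·19 + 1), so t ≡ 18·16 = 288 ≡ 3 (mod 19).
    Then x = 305 + 360·3 = 1385, valid modulo lcm(360, 19) = 6840: x ≡ 1385 (mod 6840).
Verify against each original: 1385 mod 9 = 8, 1385 mod 5 = 0, 1385 mod 8 = 1, 1385 mod 19 = 17.

x ≡ 1385 (mod 6840).


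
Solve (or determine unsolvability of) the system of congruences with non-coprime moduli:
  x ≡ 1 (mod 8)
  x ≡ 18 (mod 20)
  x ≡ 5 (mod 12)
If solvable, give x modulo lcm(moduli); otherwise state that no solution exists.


Moduli 8, 20, 12 are not pairwise coprime, so CRT works modulo lcm(m_i) when all pairwise compatibility conditions hold.
Pairwise compatibility: gcd(m_i, m_j) must divide a_i - a_j for every pair.
Merge one congruence at a time:
  Start: x ≡ 1 (mod 8).
  Combine with x ≡ 18 (mod 20): gcd(8, 20) = 4, and 18 - 1 = 17 is NOT divisible by 4.
    ⇒ system is inconsistent (no integer solution).

No solution (the system is inconsistent).


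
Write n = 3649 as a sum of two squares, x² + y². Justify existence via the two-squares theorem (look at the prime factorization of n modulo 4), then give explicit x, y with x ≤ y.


Step 1: Factor n = 3649 = 41 · 89.
Step 2: Check the mod-4 condition on each prime factor: 41 ≡ 1 (mod 4), exponent 1; 89 ≡ 1 (mod 4), exponent 1.
All primes ≡ 3 (mod 4) appear to even exponent (or don't appear), so by the two-squares theorem n IS expressible as a sum of two squares.
Step 3: Build a representation. Here n = 41 · 89 is a product of primes ≡ 1 (mod 4). Each prime p ≡ 1 (mod 4) is itself a sum of two squares; find a² by testing p − a² for a perfect square:
  41: 41 − 1² = 40, 41 − 2² = 37, 41 − 3² = 32, 41 − 4² = 25 = 5² ⇒ 41 = 4² + 5².
  89: 89 − 1² = 88, 89 − 2² = 85, 89 − 3² = 80, 89 − 4² = 73, 89 − 5² = 64 = 8² ⇒ 89 = 5² + 8².
  Combine using the Brahmagupta–Fibonacci identity (a² + b²)(c² + d²) = (ac − bd)² + (ad + bc)² = (ac + bd)² + (ad − bc)²:
  41 · 89 = 3649: from (4² + 5²)(5² + 8²), take (4·5 − 5·8, 4·8 + 5·5) = (20 − 40, 32 + 25) = (-20, 57); dropping signs (only squares matter) gives (20, 57); check 20² + 57² = 400 + 3249 = 3649 ✓.
Step 4: Order so x ≤ y and verify: 20² + 57² = 400 + 3249 = 3649 = n. ✓

n = 3649 = 20² + 57² (one valid representation with x ≤ y).


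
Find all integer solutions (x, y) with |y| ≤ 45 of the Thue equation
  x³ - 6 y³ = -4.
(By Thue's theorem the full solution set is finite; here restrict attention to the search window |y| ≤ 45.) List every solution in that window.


The equation is x³ - 6y³ = -4. For fixed y, x³ = 6·y³ − 4, so a solution requires the RHS to be a perfect cube.
Strategy: iterate y from -45 to 45, compute RHS = 6·y³ − 4, and check whether it is a (positive or negative) perfect cube.
Check small values of y:
  y = 0: RHS = -4 is not a perfect cube.
  y = 1: RHS = 2 is not a perfect cube.
  y = -1: RHS = -10 is not a perfect cube.
  y = 2: RHS = 44 is not a perfect cube.
  y = -2: RHS = -52 is not a perfect cube.
  y = 3: RHS = 158 is not a perfect cube.
  y = -3: RHS = -166 is not a perfect cube.
Continuing the search up to |y| = 45 finds no solutions either.
No (x, y) in the scanned range satisfies the equation.

No integer solutions with |y| ≤ 45.


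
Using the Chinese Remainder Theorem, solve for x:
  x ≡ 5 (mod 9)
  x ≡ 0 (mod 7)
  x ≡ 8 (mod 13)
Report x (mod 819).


Moduli 9, 7, 13 are pairwise coprime; by CRT there is a unique solution modulo M = 9 · 7 · 13 = 819.
Solve pairwise, accumulating the modulus:
  Start with x ≡ 5 (mod 9).
  Combine with x ≡ 0 (mod 7): since gcd(9, 7) = 1, we get a unique residue mod 63.
    Write x = 5 + 9·t and substitute into x ≡ 0 (mod 7): 9·t ≡ 0 − 5 = -5 (mod 7).
    Reduce coefficients mod 7: 2·t ≡ 2 (mod 7).
    The inverse of 2 mod 7 is 4 (since 2·4 = 8 = 1·7 + 1), so t ≡ 4·2 = 8 ≡ 1 (mod 7).
    Then x = 5 + 9·1 = 14, valid modulo lcm(9, 7) = 63: x ≡ 14 (mod 63).
  Combine with x ≡ 8 (mod 13): since gcd(63, 13) = 1, we get a unique residue mod 819.
    Write x = 14 + 63·t and substitute into x ≡ 8 (mod 13): 63·t ≡ 8 − 14 = -6 (mod 13).
    Reduce coefficients mod 13: 11·t ≡ 7 (mod 13).
    The inverse of 11 mod 13 is 6 (since 11·6 = 66 = 5·13 + 1), so t ≡ 6·7 = 42 ≡ 3 (mod 13).
    Then x = 14 + 63·3 = 203, valid modulo lcm(63, 13) = 819: x ≡ 203 (mod 819).
Verify: 203 mod 9 = 5 ✓, 203 mod 7 = 0 ✓, 203 mod 13 = 8 ✓.

x ≡ 203 (mod 819).


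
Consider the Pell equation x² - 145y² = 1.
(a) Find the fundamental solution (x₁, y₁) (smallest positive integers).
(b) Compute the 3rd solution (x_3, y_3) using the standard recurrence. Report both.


Step 1: Find the fundamental solution (x₁, y₁) of x² - 145y² = 1.
  Expand √145 as a continued fraction. a₀ = ⌊√145⌋ = 12; iterate m_{k+1} = d_k·a_k − m_k, d_{k+1} = (145 − m_{k+1}²)/d_k, a_{k+1} = ⌊(a₀ + m_{k+1})/d_{k+1}⌋ (starting m₀ = 0, d₀ = 1), with convergents p_k = a_k·p_{k-1} + p_{k-2}, q_k = a_k·q_{k-1} + q_{k-2} (p₋₁ = 1, q₋₁ = 0):
  k = 0: a₀ = 12; p₀/q₀ = 12/1; p₀² − 145·q₀² = 144 − 145 = -1.
  k = 1: m = 12, d = 1, a = ⌊(12 + 12)/1⌋ = 24; p/q = (24·12 + 1)/(24·1 + 0) = 289/24; p² − 145·q² = 83521 − 83520 = 1.
  The first convergent with p² − 145·q² = 1 gives the fundamental solution (x₁, y₁) = (289, 24).
Step 2: Apply the recurrence (x_{n+1}, y_{n+1}) = (x₁x_n + 145y₁y_n, x₁y_n + y₁x_n) repeatedly.
  From (x_1, y_1) = (289, 24): x_2 = 289·289 + 145·24·24 = 167041; y_2 = 289·24 + 24·289 = 13872.
  From (x_2, y_2) = (167041, 13872): x_3 = 289·167041 + 145·24·13872 = 96549409; y_3 = 289·13872 + 24·167041 = 8017992.
Step 3: Verify x_3² - 145·y_3² = 9321788378249281 - 9321788378249280 = 1 (should be 1). ✓

(x_1, y_1) = (289, 24); (x_3, y_3) = (96549409, 8017992).


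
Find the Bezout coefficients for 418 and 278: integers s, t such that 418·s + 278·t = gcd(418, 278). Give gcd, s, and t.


Euclidean algorithm on (418, 278) — divide until remainder is 0:
  418 = 1 · 278 + 140
  278 = 1 · 140 + 138
  140 = 1 · 138 + 2
  138 = 69 · 2 + 0
gcd(418, 278) = 2.
Track Bezout coefficients alongside the remainders: start with r₀ = 418 = a·1 + b·0 (s = 1, t = 0) and r₁ = 278 = a·0 + b·1 (s = 0, t = 1); each new remainder r_{k+1} = r_{k-1} − q_k·r_k inherits s_{k+1} = s_{k-1} − q_k·s_k, t_{k+1} = t_{k-1} − q_k·t_k, so r_k = a·s_k + b·t_k at every step:
  q = 1: r = 140, s = 1 − 1·0 = 1, t = 0 − 1·1 = -1  (check: 418·1 + 278·(-1) = 140)
  q = 1: r = 138, s = 0 − 1·1 = -1, t = 1 − 1·(-1) = 2  (check: 418·(-1) + 278·2 = 138)
  q = 1: r = 2, s = 1 − 1·(-1) = 2, t = -1 − 1·2 = -3  (check: 418·2 + 278·(-3) = 2)
The row with r = 2 (the gcd) gives the Bezout coefficients s = 2, t = -3.
Result: 418 · (2) + 278 · (-3) = 2.

gcd(418, 278) = 2; s = 2, t = -3 (check: 418·2 + 278·(-3) = 2).


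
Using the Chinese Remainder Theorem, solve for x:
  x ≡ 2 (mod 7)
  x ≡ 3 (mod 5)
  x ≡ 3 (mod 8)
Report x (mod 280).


Moduli 7, 5, 8 are pairwise coprime; by CRT there is a unique solution modulo M = 7 · 5 · 8 = 280.
Solve pairwise, accumulating the modulus:
  Start with x ≡ 2 (mod 7).
  Combine with x ≡ 3 (mod 5): since gcd(7, 5) = 1, we get a unique residue mod 35.
    Write x = 2 + 7·t and substitute into x ≡ 3 (mod 5): 7·t ≡ 3 − 2 = 1 (mod 5).
    Reduce coefficients mod 5: 2·t ≡ 1 (mod 5).
    The inverse of 2 mod 5 is 3 (since 2·3 = 6 = 1·5 + 1), so t ≡ 3·1 = 3 ≡ 3 (mod 5).
    Then x = 2 + 7·3 = 23, valid modulo lcm(7, 5) = 35: x ≡ 23 (mod 35).
  Combine with x ≡ 3 (mod 8): since gcd(35, 8) = 1, we get a unique residue mod 280.
    Write x = 23 + 35·t and substitute into x ≡ 3 (mod 8): 35·t ≡ 3 − 23 = -20 (mod 8).
    Reduce coefficients mod 8: 3·t ≡ 4 (mod 8).
    The inverse of 3 mod 8 is 3 (since 3·3 = 9 = 1·8 + 1), so t ≡ 3·4 = 12 ≡ 4 (mod 8).
    Then x = 23 + 35·4 = 163, valid modulo lcm(35, 8) = 280: x ≡ 163 (mod 280).
Verify: 163 mod 7 = 2 ✓, 163 mod 5 = 3 ✓, 163 mod 8 = 3 ✓.

x ≡ 163 (mod 280).


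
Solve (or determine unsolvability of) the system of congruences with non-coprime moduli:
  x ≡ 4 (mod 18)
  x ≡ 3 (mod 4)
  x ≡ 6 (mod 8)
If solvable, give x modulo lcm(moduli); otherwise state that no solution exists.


Moduli 18, 4, 8 are not pairwise coprime, so CRT works modulo lcm(m_i) when all pairwise compatibility conditions hold.
Pairwise compatibility: gcd(m_i, m_j) must divide a_i - a_j for every pair.
Merge one congruence at a time:
  Start: x ≡ 4 (mod 18).
  Combine with x ≡ 3 (mod 4): gcd(18, 4) = 2, and 3 - 4 = -1 is NOT divisible by 2.
    ⇒ system is inconsistent (no integer solution).

No solution (the system is inconsistent).


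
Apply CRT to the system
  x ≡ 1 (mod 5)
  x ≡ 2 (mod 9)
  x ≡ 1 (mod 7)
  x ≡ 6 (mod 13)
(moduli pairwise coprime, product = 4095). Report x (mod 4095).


Product of moduli M = 5 · 9 · 7 · 13 = 4095.
Merge one congruence at a time:
  Start: x ≡ 1 (mod 5).
  Combine with x ≡ 2 (mod 9); new modulus lcm = 45.
    Write x = 1 + 5·t and substitute into x ≡ 2 (mod 9): 5·t ≡ 2 − 1 = 1 (mod 9).
    The inverse of 5 mod 9 is 2 (since 5·2 = 10 = 1·9 + 1), so t ≡ 2·1 = 2 ≡ 2 (mod 9).
    Then x = 1 + 5·2 = 11, valid modulo lcm(5, 9) = 45: x ≡ 11 (mod 45).
  Combine with x ≡ 1 (mod 7); new modulus lcm = 315.
    Write x = 11 + 45·t and substitute into x ≡ 1 (mod 7): 45·t ≡ 1 − 11 = -10 (mod 7).
    Reduce coefficients mod 7: 3·t ≡ 4 (mod 7).
    The inverse of 3 mod 7 is 5 (since 3·5 = 15 = 2·7 + 1), so t ≡ 5·4 = 20 ≡ 6 (mod 7).
    Then x = 11 + 45·6 = 281, valid modulo lcm(45, 7) = 315: x ≡ 281 (mod 315).
  Combine with x ≡ 6 (mod 13); new modulus lcm = 4095.
    Write x = 281 + 315·t and substitute into x ≡ 6 (mod 13): 315·t ≡ 6 − 281 = -275 (mod 13).
    Reduce coefficients mod 13: 3·t ≡ 11 (mod 13).
    The inverse of 3 mod 13 is 9 (since 3·9 = 27 = 2·13 + 1), so t ≡ 9·11 = 99 ≡ 8 (mod 13).
    Then x = 281 + 315·8 = 2801, valid modulo lcm(315, 13) = 4095: x ≡ 2801 (mod 4095).
Verify against each original: 2801 mod 5 = 1, 2801 mod 9 = 2, 2801 mod 7 = 1, 2801 mod 13 = 6.

x ≡ 2801 (mod 4095).


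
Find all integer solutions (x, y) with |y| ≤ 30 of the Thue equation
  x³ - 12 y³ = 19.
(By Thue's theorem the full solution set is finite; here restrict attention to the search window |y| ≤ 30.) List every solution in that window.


The equation is x³ - 12y³ = 19. For fixed y, x³ = 12·y³ + 19, so a solution requires the RHS to be a perfect cube.
Strategy: iterate y from -30 to 30, compute RHS = 12·y³ + 19, and check whether it is a (positive or negative) perfect cube.
Check small values of y:
  y = 0: RHS = 19 is not a perfect cube.
  y = 1: RHS = 31 is not a perfect cube.
  y = -1: RHS = 7 is not a perfect cube.
  y = 2: RHS = 115 is not a perfect cube.
  y = -2: RHS = -77 is not a perfect cube.
  y = 3: RHS = 343 = (7)³ ⇒ x = 7 works.
  y = -3: RHS = -305 is not a perfect cube.
Continuing the search up to |y| = 30 finds no further solutions beyond those listed.
Collected solutions: (7, 3).

Solutions (with |y| ≤ 30): (7, 3).


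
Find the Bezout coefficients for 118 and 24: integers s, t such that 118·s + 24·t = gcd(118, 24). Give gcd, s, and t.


Euclidean algorithm on (118, 24) — divide until remainder is 0:
  118 = 4 · 24 + 22
  24 = 1 · 22 + 2
  22 = 11 · 2 + 0
gcd(118, 24) = 2.
Track Bezout coefficients alongside the remainders: start with r₀ = 118 = a·1 + b·0 (s = 1, t = 0) and r₁ = 24 = a·0 + b·1 (s = 0, t = 1); each new remainder r_{k+1} = r_{k-1} − q_k·r_k inherits s_{k+1} = s_{k-1} − q_k·s_k, t_{k+1} = t_{k-1} − q_k·t_k, so r_k = a·s_k + b·t_k at every step:
  q = 4: r = 22, s = 1 − 4·0 = 1, t = 0 − 4·1 = -4  (check: 118·1 + 24·(-4) = 22)
  q = 1: r = 2, s = 0 − 1·1 = -1, t = 1 − 1·(-4) = 5  (check: 118·(-1) + 24·5 = 2)
The row with r = 2 (the gcd) gives the Bezout coefficients s = -1, t = 5.
Result: 118 · (-1) + 24 · (5) = 2.

gcd(118, 24) = 2; s = -1, t = 5 (check: 118·(-1) + 24·5 = 2).


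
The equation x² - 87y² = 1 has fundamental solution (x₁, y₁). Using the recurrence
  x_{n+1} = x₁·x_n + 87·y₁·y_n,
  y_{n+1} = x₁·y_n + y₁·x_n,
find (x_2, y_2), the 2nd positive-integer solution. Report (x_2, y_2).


Step 1: Find the fundamental solution (x₁, y₁) of x² - 87y² = 1.
  Expand √87 as a continued fraction. a₀ = ⌊√87⌋ = 9; iterate m_{k+1} = d_k·a_k − m_k, d_{k+1} = (87 − m_{k+1}²)/d_k, a_{k+1} = ⌊(a₀ + m_{k+1})/d_{k+1}⌋ (starting m₀ = 0, d₀ = 1), with convergents p_k = a_k·p_{k-1} + p_{k-2}, q_k = a_k·q_{k-1} + q_{k-2} (p₋₁ = 1, q₋₁ = 0):
  k = 0: a₀ = 9; p₀/q₀ = 9/1; p₀² − 87·q₀² = 81 − 87 = -6.
  k = 1: m = 9, d = 6, a = ⌊(9 + 9)/6⌋ = 3; p/q = (3·9 + 1)/(3·1 + 0) = 28/3; p² − 87·q² = 784 − 783 = 1.
  The first convergent with p² − 87·q² = 1 gives the fundamental solution (x₁, y₁) = (28, 3).
Step 2: Apply the recurrence (x_{n+1}, y_{n+1}) = (x₁x_n + 87y₁y_n, x₁y_n + y₁x_n) repeatedly.
  From (x_1, y_1) = (28, 3): x_2 = 28·28 + 87·3·3 = 1567; y_2 = 28·3 + 3·28 = 168.
Step 3: Verify x_2² - 87·y_2² = 2455489 - 2455488 = 1 (should be 1). ✓

(x_1, y_1) = (28, 3); (x_2, y_2) = (1567, 168).


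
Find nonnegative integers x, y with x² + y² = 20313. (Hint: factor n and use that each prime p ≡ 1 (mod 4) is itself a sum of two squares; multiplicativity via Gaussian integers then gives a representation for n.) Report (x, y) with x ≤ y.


Step 1: Factor n = 20313 = 3^2 · 37 · 61.
Step 2: Check the mod-4 condition on each prime factor: 3 ≡ 3 (mod 4), exponent 2 (must be even); 37 ≡ 1 (mod 4), exponent 1; 61 ≡ 1 (mod 4), exponent 1.
All primes ≡ 3 (mod 4) appear to even exponent (or don't appear), so by the two-squares theorem n IS expressible as a sum of two squares.
Step 3: Build a representation. Group n = k² · m with k = 3 and m = 37 · 61 = 2257 (a product of primes ≡ 1 (mod 4)); a representation of m scales to one of n via (k·x)² + (k·y)² = k²(x² + y²). Each prime p ≡ 1 (mod 4) is itself a sum of two squares; find a² by testing p − a² for a perfect square:
  37: 37 − 1² = 36 = 6² ⇒ 37 = 1² + 6².
  61: 61 − 1² = 60, 61 − 2² = 57, 61 − 3² = 52, 61 − 4² = 45, 61 − 5² = 36 = 6² ⇒ 61 = 5² + 6².
  Combine using the Brahmagupta–Fibonacci identity (a² + b²)(c² + d²) = (ac − bd)² + (ad + bc)² = (ac + bd)² + (ad − bc)²:
  37 · 61 = 2257: from (1² + 6²)(5² + 6²), take (1·5 − 6·6, 1·6 + 6·5) = (5 − 36, 6 + 30) = (-31, 36); dropping signs (only squares matter) gives (31, 36); check 31² + 36² = 961 + 1296 = 2257 ✓.
  Scale by k = 3: (3·31, 3·36) = (93, 108).
Step 4: Order so x ≤ y and verify: 93² + 108² = 8649 + 11664 = 20313 = n. ✓

n = 20313 = 93² + 108² (one valid representation with x ≤ y).


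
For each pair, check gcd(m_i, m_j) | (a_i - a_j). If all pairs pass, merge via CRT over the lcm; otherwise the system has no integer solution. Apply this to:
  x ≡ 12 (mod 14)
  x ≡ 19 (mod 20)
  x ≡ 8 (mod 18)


Moduli 14, 20, 18 are not pairwise coprime, so CRT works modulo lcm(m_i) when all pairwise compatibility conditions hold.
Pairwise compatibility: gcd(m_i, m_j) must divide a_i - a_j for every pair.
Merge one congruence at a time:
  Start: x ≡ 12 (mod 14).
  Combine with x ≡ 19 (mod 20): gcd(14, 20) = 2, and 19 - 12 = 7 is NOT divisible by 2.
    ⇒ system is inconsistent (no integer solution).

No solution (the system is inconsistent).


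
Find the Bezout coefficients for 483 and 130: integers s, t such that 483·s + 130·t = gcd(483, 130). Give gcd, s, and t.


Euclidean algorithm on (483, 130) — divide until remainder is 0:
  483 = 3 · 130 + 93
  130 = 1 · 93 + 37
  93 = 2 · 37 + 19
  37 = 1 · 19 + 18
  19 = 1 · 18 + 1
  18 = 18 · 1 + 0
gcd(483, 130) = 1.
Track Bezout coefficients alongside the remainders: start with r₀ = 483 = a·1 + b·0 (s = 1, t = 0) and r₁ = 130 = a·0 + b·1 (s = 0, t = 1); each new remainder r_{k+1} = r_{k-1} − q_k·r_k inherits s_{k+1} = s_{k-1} − q_k·s_k, t_{k+1} = t_{k-1} − q_k·t_k, so r_k = a·s_k + b·t_k at every step:
  q = 3: r = 93, s = 1 − 3·0 = 1, t = 0 − 3·1 = -3  (check: 483·1 + 130·(-3) = 93)
  q = 1: r = 37, s = 0 − 1·1 = -1, t = 1 − 1·(-3) = 4  (check: 483·(-1) + 130·4 = 37)
  q = 2: r = 19, s = 1 − 2·(-1) = 3, t = -3 − 2·4 = -11  (check: 483·3 + 130·(-11) = 19)
  q = 1: r = 18, s = -1 − 1·3 = -4, t = 4 − 1·(-11) = 15  (check: 483·(-4) + 130·15 = 18)
  q = 1: r = 1, s = 3 − 1·(-4) = 7, t = -11 − 1·15 = -26  (check: 483·7 + 130·(-26) = 1)
The row with r = 1 (the gcd) gives the Bezout coefficients s = 7, t = -26.
Result: 483 · (7) + 130 · (-26) = 1.

gcd(483, 130) = 1; s = 7, t = -26 (check: 483·7 + 130·(-26) = 1).


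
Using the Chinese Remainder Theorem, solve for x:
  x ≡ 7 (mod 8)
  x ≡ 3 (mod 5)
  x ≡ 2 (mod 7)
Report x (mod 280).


Moduli 8, 5, 7 are pairwise coprime; by CRT there is a unique solution modulo M = 8 · 5 · 7 = 280.
Solve pairwise, accumulating the modulus:
  Start with x ≡ 7 (mod 8).
  Combine with x ≡ 3 (mod 5): since gcd(8, 5) = 1, we get a unique residue mod 40.
    Write x = 7 + 8·t and substitute into x ≡ 3 (mod 5): 8·t ≡ 3 − 7 = -4 (mod 5).
    Reduce coefficients mod 5: 3·t ≡ 1 (mod 5).
    The inverse of 3 mod 5 is 2 (since 3·2 = 6 = 1·5 + 1), so t ≡ 2·1 = 2 ≡ 2 (mod 5).
    Then x = 7 + 8·2 = 23, valid modulo lcm(8, 5) = 40: x ≡ 23 (mod 40).
  Combine with x ≡ 2 (mod 7): since gcd(40, 7) = 1, we get a unique residue mod 280.
    Write x = 23 + 40·t and substitute into x ≡ 2 (mod 7): 40·t ≡ 2 − 23 = -21 (mod 7).
    Reduce coefficients mod 7: 5·t ≡ 0 (mod 7).
    The inverse of 5 mod 7 is 3 (since 5·3 = 15 = 2·7 + 1), so t ≡ 3·0 = 0 ≡ 0 (mod 7).
    Then x = 23 + 40·0 = 23, valid modulo lcm(40, 7) = 280: x ≡ 23 (mod 280).
Verify: 23 mod 8 = 7 ✓, 23 mod 5 = 3 ✓, 23 mod 7 = 2 ✓.

x ≡ 23 (mod 280).


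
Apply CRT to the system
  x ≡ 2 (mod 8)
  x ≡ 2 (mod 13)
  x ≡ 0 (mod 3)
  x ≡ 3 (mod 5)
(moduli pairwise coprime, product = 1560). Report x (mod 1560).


Product of moduli M = 8 · 13 · 3 · 5 = 1560.
Merge one congruence at a time:
  Start: x ≡ 2 (mod 8).
  Combine with x ≡ 2 (mod 13); new modulus lcm = 104.
    Write x = 2 + 8·t and substitute into x ≡ 2 (mod 13): 8·t ≡ 2 − 2 = 0 (mod 13).
    The inverse of 8 mod 13 is 5 (since 8·5 = 40 = 3·13 + 1), so t ≡ 5·0 = 0 ≡ 0 (mod 13).
    Then x = 2 + 8·0 = 2, valid modulo lcm(8, 13) = 104: x ≡ 2 (mod 104).
  Combine with x ≡ 0 (mod 3); new modulus lcm = 312.
    Write x = 2 + 104·t and substitute into x ≡ 0 (mod 3): 104·t ≡ 0 − 2 = -2 (mod 3).
    Reduce coefficients mod 3: 2·t ≡ 1 (mod 3).
    The inverse of 2 mod 3 is 2 (since 2·2 = 4 = 1·3 + 1), so t ≡ 2·1 = 2 ≡ 2 (mod 3).
    Then x = 2 + 104·2 = 210, valid modulo lcm(104, 3) = 312: x ≡ 210 (mod 312).
  Combine with x ≡ 3 (mod 5); new modulus lcm = 1560.
    Write x = 210 + 312·t and substitute into x ≡ 3 (mod 5): 312·t ≡ 3 − 210 = -207 (mod 5).
    Reduce coefficients mod 5: 2·t ≡ 3 (mod 5).
    The inverse of 2 mod 5 is 3 (since 2·3 = 6 = 1·5 + 1), so t ≡ 3·3 = 9 ≡ 4 (mod 5).
    Then x = 210 + 312·4 = 1458, valid modulo lcm(312, 5) = 1560: x ≡ 1458 (mod 1560).
Verify against each original: 1458 mod 8 = 2, 1458 mod 13 = 2, 1458 mod 3 = 0, 1458 mod 5 = 3.

x ≡ 1458 (mod 1560).


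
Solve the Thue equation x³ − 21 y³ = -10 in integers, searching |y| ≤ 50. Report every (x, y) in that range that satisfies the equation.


The equation is x³ - 21y³ = -10. For fixed y, x³ = 21·y³ − 10, so a solution requires the RHS to be a perfect cube.
Strategy: iterate y from -50 to 50, compute RHS = 21·y³ − 10, and check whether it is a (positive or negative) perfect cube.
Check small values of y:
  y = 0: RHS = -10 is not a perfect cube.
  y = 1: RHS = 11 is not a perfect cube.
  y = -1: RHS = -31 is not a perfect cube.
  y = 2: RHS = 158 is not a perfect cube.
  y = -2: RHS = -178 is not a perfect cube.
  y = 3: RHS = 557 is not a perfect cube.
  y = -3: RHS = -577 is not a perfect cube.
Continuing the search up to |y| = 50 finds no solutions either.
No (x, y) in the scanned range satisfies the equation.

No integer solutions with |y| ≤ 50.


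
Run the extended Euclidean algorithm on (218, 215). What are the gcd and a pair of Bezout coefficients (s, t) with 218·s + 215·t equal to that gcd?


Euclidean algorithm on (218, 215) — divide until remainder is 0:
  218 = 1 · 215 + 3
  215 = 71 · 3 + 2
  3 = 1 · 2 + 1
  2 = 2 · 1 + 0
gcd(218, 215) = 1.
Track Bezout coefficients alongside the remainders: start with r₀ = 218 = a·1 + b·0 (s = 1, t = 0) and r₁ = 215 = a·0 + b·1 (s = 0, t = 1); each new remainder r_{k+1} = r_{k-1} − q_k·r_k inherits s_{k+1} = s_{k-1} − q_k·s_k, t_{k+1} = t_{k-1} − q_k·t_k, so r_k = a·s_k + b·t_k at every step:
  q = 1: r = 3, s = 1 − 1·0 = 1, t = 0 − 1·1 = -1  (check: 218·1 + 215·(-1) = 3)
  q = 71: r = 2, s = 0 − 71·1 = -71, t = 1 − 71·(-1) = 72  (check: 218·(-71) + 215·72 = 2)
  q = 1: r = 1, s = 1 − 1·(-71) = 72, t = -1 − 1·72 = -73  (check: 218·72 + 215·(-73) = 1)
The row with r = 1 (the gcd) gives the Bezout coefficients s = 72, t = -73.
Result: 218 · (72) + 215 · (-73) = 1.

gcd(218, 215) = 1; s = 72, t = -73 (check: 218·72 + 215·(-73) = 1).


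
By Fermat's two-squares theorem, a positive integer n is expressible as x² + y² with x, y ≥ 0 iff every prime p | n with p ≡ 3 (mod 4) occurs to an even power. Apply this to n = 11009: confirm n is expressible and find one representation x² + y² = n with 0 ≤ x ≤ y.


Step 1: Factor n = 11009 = 101 · 109.
Step 2: Check the mod-4 condition on each prime factor: 101 ≡ 1 (mod 4), exponent 1; 109 ≡ 1 (mod 4), exponent 1.
All primes ≡ 3 (mod 4) appear to even exponent (or don't appear), so by the two-squares theorem n IS expressible as a sum of two squares.
Step 3: Build a representation. Here n = 101 · 109 is a product of primes ≡ 1 (mod 4). Each prime p ≡ 1 (mod 4) is itself a sum of two squares; find a² by testing p − a² for a perfect square:
  101: 101 − 1² = 100 = 10² ⇒ 101 = 1² + 10².
  109: 109 − 1² = 108, 109 − 2² = 105, 109 − 3² = 100 = 10² ⇒ 109 = 3² + 10².
  Combine using the Brahmagupta–Fibonacci identity (a² + b²)(c² + d²) = (ac − bd)² + (ad + bc)² = (ac + bd)² + (ad − bc)²:
  101 · 109 = 11009: from (1² + 10²)(3² + 10²), take (1·3 − 10·10, 1·10 + 10·3) = (3 − 100, 10 + 30) = (-97, 40); dropping signs (only squares matter) gives (97, 40); check 97² + 40² = 9409 + 1600 = 11009 ✓.
Step 4: Order so x ≤ y and verify: 40² + 97² = 1600 + 9409 = 11009 = n. ✓

n = 11009 = 40² + 97² (one valid representation with x ≤ y).


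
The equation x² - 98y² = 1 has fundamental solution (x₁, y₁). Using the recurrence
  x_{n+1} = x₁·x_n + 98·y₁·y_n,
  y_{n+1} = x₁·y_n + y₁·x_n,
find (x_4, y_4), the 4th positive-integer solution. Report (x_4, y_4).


Step 1: Find the fundamental solution (x₁, y₁) of x² - 98y² = 1.
  Expand √98 as a continued fraction. a₀ = ⌊√98⌋ = 9; iterate m_{k+1} = d_k·a_k − m_k, d_{k+1} = (98 − m_{k+1}²)/d_k, a_{k+1} = ⌊(a₀ + m_{k+1})/d_{k+1}⌋ (starting m₀ = 0, d₀ = 1), with convergents p_k = a_k·p_{k-1} + p_{k-2}, q_k = a_k·q_{k-1} + q_{k-2} (p₋₁ = 1, q₋₁ = 0):
  k = 0: a₀ = 9; p₀/q₀ = 9/1; p₀² − 98·q₀² = 81 − 98 = -17.
  k = 1: m = 9, d = 17, a = ⌊(9 + 9)/17⌋ = 1; p/q = (1·9 + 1)/(1·1 + 0) = 10/1; p² − 98·q² = 100 − 98 = 2.
  k = 2: m = 8, d = 2, a = ⌊(9 + 8)/2⌋ = 8; p/q = (8·10 + 9)/(8·1 + 1) = 89/9; p² − 98·q² = 7921 − 7938 = -17.
  k = 3: m = 8, d = 17, a = ⌊(9 + 8)/17⌋ = 1; p/q = (1·89 + 10)/(1·9 + 1) = 99/10; p² − 98·q² = 9801 − 9800 = 1.
  The first convergent with p² − 98·q² = 1 gives the fundamental solution (x₁, y₁) = (99, 10).
Step 2: Apply the recurrence (x_{n+1}, y_{n+1}) = (x₁x_n + 98y₁y_n, x₁y_n + y₁x_n) repeatedly.
  From (x_1, y_1) = (99, 10): x_2 = 99·99 + 98·10·10 = 19601; y_2 = 99·10 + 10·99 = 1980.
  From (x_2, y_2) = (19601, 1980): x_3 = 99·19601 + 98·10·1980 = 3880899; y_3 = 99·1980 + 10·19601 = 392030.
  From (x_3, y_3) = (3880899, 392030): x_4 = 99·3880899 + 98·10·392030 = 768398401; y_4 = 99·392030 + 10·3880899 = 77619960.
Step 3: Verify x_4² - 98·y_4² = 590436102659356801 - 590436102659356800 = 1 (should be 1). ✓

(x_1, y_1) = (99, 10); (x_4, y_4) = (768398401, 77619960).


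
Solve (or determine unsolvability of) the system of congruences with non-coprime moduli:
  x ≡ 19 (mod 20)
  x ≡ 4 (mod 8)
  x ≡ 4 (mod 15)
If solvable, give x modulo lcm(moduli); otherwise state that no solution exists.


Moduli 20, 8, 15 are not pairwise coprime, so CRT works modulo lcm(m_i) when all pairwise compatibility conditions hold.
Pairwise compatibility: gcd(m_i, m_j) must divide a_i - a_j for every pair.
Merge one congruence at a time:
  Start: x ≡ 19 (mod 20).
  Combine with x ≡ 4 (mod 8): gcd(20, 8) = 4, and 4 - 19 = -15 is NOT divisible by 4.
    ⇒ system is inconsistent (no integer solution).

No solution (the system is inconsistent).


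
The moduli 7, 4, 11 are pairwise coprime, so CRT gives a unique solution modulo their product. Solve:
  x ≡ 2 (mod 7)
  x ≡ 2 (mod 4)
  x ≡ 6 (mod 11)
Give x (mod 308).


Moduli 7, 4, 11 are pairwise coprime; by CRT there is a unique solution modulo M = 7 · 4 · 11 = 308.
Solve pairwise, accumulating the modulus:
  Start with x ≡ 2 (mod 7).
  Combine with x ≡ 2 (mod 4): since gcd(7, 4) = 1, we get a unique residue mod 28.
    Write x = 2 + 7·t and substitute into x ≡ 2 (mod 4): 7·t ≡ 2 − 2 = 0 (mod 4).
    Reduce coefficients mod 4: 3·t ≡ 0 (mod 4).
    The inverse of 3 mod 4 is 3 (since 3·3 = 9 = 2·4 + 1), so t ≡ 3·0 = 0 ≡ 0 (mod 4).
    Then x = 2 + 7·0 = 2, valid modulo lcm(7, 4) = 28: x ≡ 2 (mod 28).
  Combine with x ≡ 6 (mod 11): since gcd(28, 11) = 1, we get a unique residue mod 308.
    Write x = 2 + 28·t and substitute into x ≡ 6 (mod 11): 28·t ≡ 6 − 2 = 4 (mod 11).
    Reduce coefficients mod 11: 6·t ≡ 4 (mod 11).
    The inverse of 6 mod 11 is 2 (since 6·2 = 12 = 1·11 + 1), so t ≡ 2·4 = 8 ≡ 8 (mod 11).
    Then x = 2 + 28·8 = 226, valid modulo lcm(28, 11) = 308: x ≡ 226 (mod 308).
Verify: 226 mod 7 = 2 ✓, 226 mod 4 = 2 ✓, 226 mod 11 = 6 ✓.

x ≡ 226 (mod 308).


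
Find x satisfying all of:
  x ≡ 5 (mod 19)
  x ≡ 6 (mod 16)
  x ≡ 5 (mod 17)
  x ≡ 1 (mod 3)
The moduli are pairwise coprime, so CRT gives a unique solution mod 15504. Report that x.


Product of moduli M = 19 · 16 · 17 · 3 = 15504.
Merge one congruence at a time:
  Start: x ≡ 5 (mod 19).
  Combine with x ≡ 6 (mod 16); new modulus lcm = 304.
    Write x = 5 + 19·t and substitute into x ≡ 6 (mod 16): 19·t ≡ 6 − 5 = 1 (mod 16).
    Reduce coefficients mod 16: 3·t ≡ 1 (mod 16).
    The inverse of 3 mod 16 is 11 (since 3·11 = 33 = 2·16 + 1), so t ≡ 11·1 = 11 ≡ 11 (mod 16).
    Then x = 5 + 19·11 = 214, valid modulo lcm(19, 16) = 304: x ≡ 214 (mod 304).
  Combine with x ≡ 5 (mod 17); new modulus lcm = 5168.
    Write x = 214 + 304·t and substitute into x ≡ 5 (mod 17): 304·t ≡ 5 − 214 = -209 (mod 17).
    Reduce coefficients mod 17: 15·t ≡ 12 (mod 17).
    The inverse of 15 mod 17 is 8 (since 15·8 = 120 = 7·17 + 1), so t ≡ 8·12 = 96 ≡ 11 (mod 17).
    Then x = 214 + 304·11 = 3558, valid modulo lcm(304, 17) = 5168: x ≡ 3558 (mod 5168).
  Combine with x ≡ 1 (mod 3); new modulus lcm = 15504.
    Write x = 3558 + 5168·t and substitute into x ≡ 1 (mod 3): 5168·t ≡ 1 − 3558 = -3557 (mod 3).
    Reduce coefficients mod 3: 2·t ≡ 1 (mod 3).
    The inverse of 2 mod 3 is 2 (since 2·2 = 4 = 1·3 + 1), so t ≡ 2·1 = 2 ≡ 2 (mod 3).
    Then x = 3558 + 5168·2 = 13894, valid modulo lcm(5168, 3) = 15504: x ≡ 13894 (mod 15504).
Verify against each original: 13894 mod 19 = 5, 13894 mod 16 = 6, 13894 mod 17 = 5, 13894 mod 3 = 1.

x ≡ 13894 (mod 15504).


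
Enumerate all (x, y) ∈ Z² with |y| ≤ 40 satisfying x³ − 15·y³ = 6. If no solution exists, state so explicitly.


The equation is x³ - 15y³ = 6. For fixed y, x³ = 15·y³ + 6, so a solution requires the RHS to be a perfect cube.
Strategy: iterate y from -40 to 40, compute RHS = 15·y³ + 6, and check whether it is a (positive or negative) perfect cube.
Check small values of y:
  y = 0: RHS = 6 is not a perfect cube.
  y = 1: RHS = 21 is not a perfect cube.
  y = -1: RHS = -9 is not a perfect cube.
  y = 2: RHS = 126 is not a perfect cube.
  y = -2: RHS = -114 is not a perfect cube.
  y = 3: RHS = 411 is not a perfect cube.
  y = -3: RHS = -399 is not a perfect cube.
Continuing the search up to |y| = 40 finds no solutions either.
No (x, y) in the scanned range satisfies the equation.

No integer solutions with |y| ≤ 40.
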